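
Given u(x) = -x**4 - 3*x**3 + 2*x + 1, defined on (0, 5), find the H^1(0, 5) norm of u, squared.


||u||_{H^1}^2 = 252822275/252

The H^1 norm (squared) on an interval (0, L) is
  ||u||_{H^1}^2 = ∫_0^L u(x)^2 dx + ∫_0^L u'(x)^2 dx.
Compute u'(x) = -4*x**3 - 9*x**2 + 2.
Then u(x)^2 = x**8 + 6*x**7 + 9*x**6 - 4*x**5 - 14*x**4 - 6*x**3 + 4*x**2 + 4*x + 1 and u'(x)^2 = 16*x**6 + 72*x**5 + 81*x**4 - 16*x**3 - 36*x**2 + 4.
Integrate each monomial from 0 to 5 using ∫_0^5 c·x^n dx = c·5^(n+1)/(n+1):
  ∫_0^5 u(x)^2 dx = ∫_0^5 (x^8 + 6*x^7 + 9*x^6 - 4*x^5 - 14*x^4 - 6*x^3 + 4*x^2 + 4*x + 1) dx. Term by term:
    ∫_0^5 x^8 dx = 1953125/9;  ∫_0^5 6*x^7 dx = 1171875/4;  ∫_0^5 9*x^6 dx = 703125/7;
    ∫_0^5 -4*x^5 dx = -31250/3;  ∫_0^5 -14*x^4 dx = -8750;  ∫_0^5 -6*x^3 dx = -1875/2;
    ∫_0^5 4*x^2 dx = 500/3;  ∫_0^5 4*x dx = 50;  ∫_0^5 1 dx = 5.
  Sum: 1953125/9 + 1171875/4 + 703125/7 − 31250/3 − 8750 − 1875/2 + 500/3 + 50 + 5 = 148817735/252.
  ∫_0^5 u'(x)^2 dx = ∫_0^5 (16*x^6 + 72*x^5 + 81*x^4 - 16*x^3 - 36*x^2 + 4) dx. Term by term:
    ∫_0^5 16*x^6 dx = 1250000/7;  ∫_0^5 72*x^5 dx = 187500;  ∫_0^5 81*x^4 dx = 50625;
    ∫_0^5 -16*x^3 dx = -2500;  ∫_0^5 -36*x^2 dx = -1500;  ∫_0^5 4 dx = 20.
  Sum: 1250000/7 + 187500 + 50625 − 2500 − 1500 + 20 = 2889015/7.
Adding: ||u||_{H^1}^2 = 148817735/252 + 2889015/7 = 252822275/252.


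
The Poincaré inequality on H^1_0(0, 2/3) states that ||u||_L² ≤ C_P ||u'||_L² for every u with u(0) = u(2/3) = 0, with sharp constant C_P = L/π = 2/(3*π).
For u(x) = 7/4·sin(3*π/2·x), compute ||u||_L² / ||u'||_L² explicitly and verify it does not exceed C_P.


||u||_L² / ||u'||_L² = 2/(3*π) = C_P.

u(x) = 7/4·sin(3*π/2·x), so u'(x) = 21*π*cos(3*π*x/2)/8.
Writing u(x) = A·sin(kπx/L) with A = 7/4 and k = 1, use ∫_0^L sin²(kπx/L) dx = L/2 and ∫_0^L cos²(kπx/L) dx = L/2.
u² = 49/16·sin²(3*π/2·x) and (u')² = 441*π^2/64·cos²(3*π/2·x), and each of sin², cos² integrates to L/2 = 1/3 over (0, 2/3).
∫_0^2/3 u² dx = 49/48, so ||u||_L² = 7*sqrt(3)/12.
∫_0^2/3 (u')² dx = 147*π^2/64, so ||u'||_L² = 7*sqrt(3)*π/8.
Ratio ||u||_L² / ||u'||_L² = 2/(3*π).
Sharp Poincaré constant on H^1_0(0, 2/3) is C_P = L/π = 2/(3*π), achieved by sin(3*π/2·x).
This is the k = 1 eigenfunction (up to amplitude), so the ratio equals the sharp Poincaré constant exactly.


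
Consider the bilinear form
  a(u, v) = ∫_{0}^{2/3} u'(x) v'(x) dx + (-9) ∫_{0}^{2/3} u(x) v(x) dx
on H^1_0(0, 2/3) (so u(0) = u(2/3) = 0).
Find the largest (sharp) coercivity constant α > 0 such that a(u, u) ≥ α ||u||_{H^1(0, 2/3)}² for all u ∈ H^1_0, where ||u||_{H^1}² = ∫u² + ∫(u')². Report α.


α = 9*(-4 + π^2)/(4 + 9*π^2)

Coercivity of a(·,·) on H^1_0(0, 2/3) means a(u, u) ≥ α ||u||_{H^1}² for every u ∈ H^1_0.
The interval has length L = 2/3, and Poincaré/coercivity depend only on L. Here a(u, u) = ∫(u')² + (-9)·∫u².
Here c = -9 < 0 with |c| < (π/L)² = 9*π^2/4, so coercivity still holds. The condition a(u,u) ≥ α||u||_{H^1}² reads (1−α)∫(u')² ≥ (α−c)∫u². Any admissible α is ≤ 1 (rapidly oscillating u have ∫u²/∫(u')² → 0), and α = 1 would force 0 ≥ (1−c)∫u², impossible since c < 1; so 1−α > 0. By the sharp Poincaré inequality on H^1_0 of an interval of length L, ∫(u')² ≥ (π/L)²∫u² with equality for the first sine mode sin(π(x−x₀)/L) (x₀ the left endpoint), so the inequality holds for all u iff (1−α)(π/L)² ≥ α − c, i.e. α ≤ ((π/L)² + c)/((π/L)² + 1) = (1 + c(L/π)²)/(1 + (L/π)²). (Direct route, valid since c ≤ 0: Poincaré gives c∫u² ≥ c(L/π)²∫(u')², so a(u,u) ≥ (1 + c(L/π)²)∫(u')², while ||u||_{H^1}² ≤ (1 + (L/π)²)∫(u')²; dividing yields the same α.) With (π/L)² = 9*π^2/4 and c = -9, the largest admissible constant is α = ((π/L)² + c)/((π/L)² + 1).
Simplifying, α = 9*(-4 + π^2)/(4 + 9*π^2).


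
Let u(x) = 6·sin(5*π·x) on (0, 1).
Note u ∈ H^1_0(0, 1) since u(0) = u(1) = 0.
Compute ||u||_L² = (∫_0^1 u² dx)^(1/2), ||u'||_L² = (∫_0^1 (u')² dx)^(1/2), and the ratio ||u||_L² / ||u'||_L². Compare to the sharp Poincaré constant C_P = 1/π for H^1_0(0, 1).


||u||_L² / ||u'||_L² = 1/(5*π) < C_P = 1/π.

u(x) = 6·sin(5*π·x), so u'(x) = 30*π*cos(5*π*x).
Writing u(x) = A·sin(kπx/L) with A = 6 and k = 5, use ∫_0^L sin²(kπx/L) dx = L/2 and ∫_0^L cos²(kπx/L) dx = L/2.
u² = 36·sin²(5*π·x) and (u')² = 900*π^2·cos²(5*π·x), and each of sin², cos² integrates to L/2 = 1/2 over (0, 1).
∫_0^1 u² dx = 18, so ||u||_L² = 3*sqrt(2).
∫_0^1 (u')² dx = 450*π^2, so ||u'||_L² = 15*sqrt(2)*π.
Ratio ||u||_L² / ||u'||_L² = 1/(5*π).
Sharp Poincaré constant on H^1_0(0, 1) is C_P = L/π = 1/π, achieved by sin(π·x).
This is the k = 5 harmonic; the ratio L/(kπ) is strictly less than C_P = L/π, consistent with the sharp inequality ||u||_L² ≤ C_P ||u'||_L².


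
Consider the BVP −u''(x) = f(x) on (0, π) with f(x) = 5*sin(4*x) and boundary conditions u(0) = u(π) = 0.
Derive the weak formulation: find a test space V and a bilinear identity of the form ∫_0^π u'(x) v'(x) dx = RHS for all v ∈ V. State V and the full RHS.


V = H^1_0(0, π) (so v(0) = v(π) = 0); weak form: ∫_0^π u'v' dx = ∫_0^π (5*sin(4*x)) v dx for all v ∈ V.

Multiply both sides by a test function v and integrate from 0 to π:
  ∫_0^π −u''(x) v(x) dx = ∫_0^π f(x) v(x) dx.
Integrate the LHS by parts once:
  ∫_0^π −u'' v dx = −[u'(x) v(x)]_0^π + ∫_0^π u'(x) v'(x) dx.
Thus ∫_0^π u'(x) v'(x) dx = ∫_0^π f(x) v(x) dx + [u'(x) v(x)]_0^π.
Choose V so that boundary terms are either known or forced to vanish.
u is Dirichlet: u(0) = u(π) = 0. Let V = H^1_0(0, π); then v(0) = v(π) = 0, and [u' v]_0^π = 0.
Weak formulation: find u (satisfying any essential BC) such that ∫_0^π u'(x) v'(x) dx = ∫_0^π f v dx for all v ∈ V.
Substituting f(x) = 5*sin(4*x), the right-hand side is ∫_0^π (5*sin(4*x)) v dx.


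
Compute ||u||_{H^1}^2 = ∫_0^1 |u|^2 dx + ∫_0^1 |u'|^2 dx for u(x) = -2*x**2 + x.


||u||_{H^1}^2 = 37/15

The H^1 norm (squared) on an interval (0, L) is
  ||u||_{H^1}^2 = ∫_0^L u(x)^2 dx + ∫_0^L u'(x)^2 dx.
Compute u'(x) = 1 - 4*x.
Then u(x)^2 = 4*x**4 - 4*x**3 + x**2 and u'(x)^2 = 16*x**2 - 8*x + 1.
Integrate each monomial from 0 to 1 using ∫_0^1 c·x^n dx = c·1^(n+1)/(n+1):
  ∫_0^1 u(x)^2 dx = ∫_0^1 (4*x^4 - 4*x^3 + x^2) dx. Term by term:
    ∫_0^1 4*x^4 dx = 4/5;  ∫_0^1 -4*x^3 dx = -1;  ∫_0^1 x^2 dx = 1/3.
  Sum: 4/5 − 1 + 1/3 = 2/15.
  ∫_0^1 u'(x)^2 dx = ∫_0^1 (16*x^2 - 8*x + 1) dx. Term by term:
    ∫_0^1 16*x^2 dx = 16/3;  ∫_0^1 -8*x dx = -4;  ∫_0^1 1 dx = 1.
  Sum: 16/3 − 4 + 1 = 7/3.
Adding: ||u||_{H^1}^2 = 2/15 + 7/3 = 37/15.


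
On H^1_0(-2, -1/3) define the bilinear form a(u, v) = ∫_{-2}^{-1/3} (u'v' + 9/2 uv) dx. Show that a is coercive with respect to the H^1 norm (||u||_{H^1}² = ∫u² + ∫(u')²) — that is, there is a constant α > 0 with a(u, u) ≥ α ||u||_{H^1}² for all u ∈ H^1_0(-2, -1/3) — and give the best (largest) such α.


α = 1

Coercivity of a(·,·) on H^1_0(-2, -1/3) means a(u, u) ≥ α ||u||_{H^1}² for every u ∈ H^1_0.
The interval has length L = 5/3, and Poincaré/coercivity depend only on L. Here a(u, u) = ∫(u')² + (9/2)·∫u².
Here c = 9/2 ≥ 1, so a(u,u) = ∫(u')² + c∫u² ≥ ∫(u')² + ∫u² = ||u||_{H^1}², i.e. α = 1 works. No larger α is possible: a(u,u) ≥ α||u||_{H^1}² means (1−α)∫(u')² ≥ (α−c)∫u², and for the modes u_n = sin(nπ(x−x₀)/L) (x₀ the left endpoint) one has ∫u_n²/∫(u_n')² = (L/(nπ))² → 0, so a(u_n,u_n)/||u_n||_{H^1}² → 1. Hence the optimal constant is α = 1.
Therefore α = 1.


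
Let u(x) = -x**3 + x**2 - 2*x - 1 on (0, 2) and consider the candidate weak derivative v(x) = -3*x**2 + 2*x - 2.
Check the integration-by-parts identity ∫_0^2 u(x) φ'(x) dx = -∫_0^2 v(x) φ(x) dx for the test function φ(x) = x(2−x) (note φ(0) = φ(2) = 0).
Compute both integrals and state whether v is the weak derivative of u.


LHS = 24/5, RHS = 24/5. Yes, v = u' weakly.

u(x) = -x**3 + x**2 - 2*x - 1, classical derivative u'(x) = -3*x**2 + 2*x - 2.
φ(x) = x(2−x), so φ'(x) = 2 - 2*x.
Note φ(0) = φ(2) = 0, so the boundary term u·φ vanishes.
LHS = ∫_0^2 u(x) φ'(x) dx = ∫_0^2 (2*x^4 - 4*x^3 + 6*x^2 - 2*x - 2) dx. Term by term:
  ∫_0^2 2*x^4 dx = 64/5;  ∫_0^2 -4*x^3 dx = -16;  ∫_0^2 6*x^2 dx = 16;
  ∫_0^2 -2*x dx = -4;  ∫_0^2 -2 dx = -4.
Sum: 64/5 − 16 + 16 − 4 − 4 = 24/5.
So LHS = 24/5.
∫_0^2 v(x) φ(x) dx = ∫_0^2 (3*x^4 - 8*x^3 + 6*x^2 - 4*x) dx. Term by term:
  ∫_0^2 3*x^4 dx = 96/5;  ∫_0^2 -8*x^3 dx = -32;  ∫_0^2 6*x^2 dx = 16;
  ∫_0^2 -4*x dx = -8.
Sum: 96/5 − 32 + 16 − 8 = -24/5.
So RHS = -∫_0^2 v(x) φ(x) dx = 24/5.
LHS = RHS, so the identity holds for this test φ.
Moreover u is smooth here and v(x) = u'(x) = -3*x**2 + 2*x - 2 pointwise, so the identity holds for every test function. Hence v is the weak derivative of u.


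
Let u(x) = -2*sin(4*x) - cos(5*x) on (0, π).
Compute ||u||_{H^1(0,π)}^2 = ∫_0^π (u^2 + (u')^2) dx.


||u||_{H^1(0,π)}^2 = -832/9 + 47*π

u'(x) = 5*sin(5*x) - 8*cos(4*x).
Expand u² and (u')² and integrate term by term on (0, π), using: for integers n ≥ 1, ∫_0^π sin²(nx) dx = ∫_0^π cos²(nx) dx = π/2; for n ≠ n', ∫_0^π sin(nx)sin(n'x) dx = ∫_0^π cos(nx)cos(n'x) dx = 0; and by product-to-sum, ∫_0^π sin(nx)cos(n'x) dx = ½∫_0^π [sin((n+n')x) + sin((n−n')x)] dx, which is 0 when n+n' is even and 2n/(n²−n'²) when n+n' is odd (it need not vanish on (0, π)).
  u² squared terms: (-1)²·∫cos(5x)² dx = 1·π/2 = π/2;  (-2)²·∫sin(4x)² dx = 4·π/2 = 2*π.
  u² cross terms: 2·(-1)·(-2)·∫cos(5x)·sin(4x) dx = 4·(-8/9) = -32/9.
  So ∫_0^π u² dx = π/2 + 2*π − 32/9 = -32/9 + 5*π/2.
  (u')² squared terms: (-8)²·∫cos(4x)² dx = 64·π/2 = 32*π;  (5)²·∫sin(5x)² dx = 25·π/2 = 25*π/2.
  (u')² cross terms: 2·(-8)·(5)·∫cos(4x)·sin(5x) dx = -80·(10/9) = -800/9.
  So ∫_0^π (u')² dx = 32*π + 25*π/2 − 800/9 = -800/9 + 89*π/2.
||u||_{H^1}^2 = (-32/9 + 5*π/2) + (-800/9 + 89*π/2) = -832/9 + 47*π.


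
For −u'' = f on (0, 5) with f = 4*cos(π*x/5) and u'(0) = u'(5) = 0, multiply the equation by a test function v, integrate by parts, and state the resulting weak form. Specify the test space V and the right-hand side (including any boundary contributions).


V = H^1(0, 5) (no boundary constraint on v; u is determined up to an additive constant); weak form: ∫_0^5 u'v' dx = ∫_0^5 (4*cos(π*x/5)) v dx for all v ∈ V.

Multiply both sides by a test function v and integrate from 0 to 5:
  ∫_0^5 −u''(x) v(x) dx = ∫_0^5 f(x) v(x) dx.
Integrate the LHS by parts once:
  ∫_0^5 −u'' v dx = −[u'(x) v(x)]_0^5 + ∫_0^5 u'(x) v'(x) dx.
Thus ∫_0^5 u'(x) v'(x) dx = ∫_0^5 f(x) v(x) dx + [u'(x) v(x)]_0^5.
Choose V so that boundary terms are either known or forced to vanish.
u has homogeneous Neumann: u'(0) = u'(5) = 0. So [u' v]_0^5 = 0·v(5) − 0·v(0) = 0 for any v; take V = H^1(0, 5).
Weak formulation: find u (satisfying any essential BC) such that ∫_0^5 u'(x) v'(x) dx = ∫_0^5 f v dx for all v ∈ V (homogeneous Neumann, so boundary terms vanish).
Substituting f(x) = 4*cos(π*x/5), the right-hand side is ∫_0^5 (4*cos(π*x/5)) v dx.
Compatibility check (pure Neumann): taking v ≡ 1 ∈ V gives 0 = ∫_0^5 f dx + (0) − (0), i.e. ∫_0^5 f dx must equal u'(0) − u'(5) = 0. Indeed ∫_0^5 (4*cos(π*x/5)) dx = 0, so the data are compatible. The solution is then unique only up to an additive constant (fix it e.g. by requiring ∫_0^5 u dx = 0).


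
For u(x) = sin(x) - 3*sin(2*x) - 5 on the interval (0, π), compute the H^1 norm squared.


||u||_{H^1(0,π)}^2 = -20 + 97*π/2

u'(x) = cos(x) - 6*cos(2*x).
Expand u² and (u')² and integrate term by term on (0, π), using: for integers n ≥ 1, ∫_0^π sin²(nx) dx = ∫_0^π cos²(nx) dx = π/2; for n ≠ n', ∫_0^π sin(nx)sin(n'x) dx = ∫_0^π cos(nx)cos(n'x) dx = 0; and by product-to-sum, ∫_0^π sin(nx)cos(n'x) dx = ½∫_0^π [sin((n+n')x) + sin((n−n')x)] dx, which is 0 when n+n' is even and 2n/(n²−n'²) when n+n' is odd (it need not vanish on (0, π)). For the constant mode: ∫_0^π 1 dx = π, ∫_0^π cos(nx) dx = 0, ∫_0^π sin(nx) dx = (1−(−1)^n)/n.
  u² squared terms: (-5)²·∫1 dx = 25·π = 25*π;  (-3)²·∫sin(2x)² dx = 9·π/2 = 9*π/2;  (1)²·∫sin(x)² dx = 1·π/2 = π/2.
  u² cross terms: 2·(-5)·(-3)·∫1·sin(2x) dx = 30·(0) = 0;  2·(-5)·(1)·∫1·sin(x) dx = -10·(2) = -20;  2·(-3)·(1)·∫sin(2x)·sin(x) dx = -6·(0) = 0.
  So ∫_0^π u² dx = 25*π + 9*π/2 + π/2 + 0 − 20 + 0 = -20 + 30*π.
  (u')² squared terms: (-6)²·∫cos(2x)² dx = 36·π/2 = 18*π;  (1)²·∫cos(x)² dx = 1·π/2 = π/2.
  (u')² cross terms: 2·(-6)·(1)·∫cos(2x)·cos(x) dx = -12·(0) = 0.
  So ∫_0^π (u')² dx = 18*π + π/2 + 0 = 37*π/2.
||u||_{H^1}^2 = (-20 + 30*π) + (37*π/2) = -20 + 97*π/2.


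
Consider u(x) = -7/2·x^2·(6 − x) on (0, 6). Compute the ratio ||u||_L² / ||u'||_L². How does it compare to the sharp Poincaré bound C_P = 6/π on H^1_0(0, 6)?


||u||_L² / ||u'||_L² = 3*sqrt(14)/7 < C_P = 6/π.

u(x) = -7/2·x^2·(6 − x), so u'(x) = 21*x*(x - 4)/2.
u(x) = -7/2·x^2·(6 − x) vanishes at x = 0 and x = 6, so u ∈ H^1_0(0, 6). Differentiate via the product rule and integrate the resulting polynomials term by term.
  ∫_0^6 u² dx = ∫_0^6 (49*x^6/4 - 147*x^5 + 441*x^4) dx. Term by term:
    ∫_0^6 49*x^6/4 dx = 489888;  ∫_0^6 -147*x^5 dx = -1143072;  ∫_0^6 441*x^4 dx = 3429216/5.
  Sum: 489888 − 1143072 + 3429216/5 = 163296/5.
  ∫_0^6 (u')² dx = ∫_0^6 (441*x^4/4 - 882*x^3 + 1764*x^2) dx. Term by term:
    ∫_0^6 441*x^4/4 dx = 857304/5;  ∫_0^6 -882*x^3 dx = -285768;  ∫_0^6 1764*x^2 dx = 127008.
  Sum: 857304/5 − 285768 + 127008 = 63504/5.
∫_0^6 u² dx = 163296/5, so ||u||_L² = 108*sqrt(70)/5.
∫_0^6 (u')² dx = 63504/5, so ||u'||_L² = 252*sqrt(5)/5.
Ratio ||u||_L² / ||u'||_L² = 3*sqrt(14)/7.
Sharp Poincaré constant on H^1_0(0, 6) is C_P = L/π = 6/π, achieved by sin(π/6·x).
A polynomial bump cannot attain the sharp Poincaré constant (only the first sine eigenfunction does), so the ratio is strictly less than C_P, consistent with ||u||_L² ≤ C_P ||u'||_L².


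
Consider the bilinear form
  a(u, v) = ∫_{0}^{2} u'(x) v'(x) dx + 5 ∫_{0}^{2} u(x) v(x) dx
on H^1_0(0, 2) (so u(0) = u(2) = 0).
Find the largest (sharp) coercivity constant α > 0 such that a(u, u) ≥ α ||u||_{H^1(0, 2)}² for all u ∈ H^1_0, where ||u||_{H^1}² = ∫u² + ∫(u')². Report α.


α = 1

Coercivity of a(·,·) on H^1_0(0, 2) means a(u, u) ≥ α ||u||_{H^1}² for every u ∈ H^1_0.
The interval has length L = 2, and Poincaré/coercivity depend only on L. Here a(u, u) = ∫(u')² + (5)·∫u².
Here c = 5 ≥ 1, so a(u,u) = ∫(u')² + c∫u² ≥ ∫(u')² + ∫u² = ||u||_{H^1}², i.e. α = 1 works. No larger α is possible: a(u,u) ≥ α||u||_{H^1}² means (1−α)∫(u')² ≥ (α−c)∫u², and for the modes u_n = sin(nπ(x−x₀)/L) (x₀ the left endpoint) one has ∫u_n²/∫(u_n')² = (L/(nπ))² → 0, so a(u_n,u_n)/||u_n||_{H^1}² → 1. Hence the optimal constant is α = 1.
Therefore α = 1.


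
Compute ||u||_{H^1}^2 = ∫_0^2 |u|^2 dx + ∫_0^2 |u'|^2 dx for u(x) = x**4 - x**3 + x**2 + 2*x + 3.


||u||_{H^1}^2 = 114718/315

The H^1 norm (squared) on an interval (0, L) is
  ||u||_{H^1}^2 = ∫_0^L u(x)^2 dx + ∫_0^L u'(x)^2 dx.
Compute u'(x) = 4*x**3 - 3*x**2 + 2*x + 2.
Then u(x)^2 = x**8 - 2*x**7 + 3*x**6 + 2*x**5 + 3*x**4 - 2*x**3 + 10*x**2 + 12*x + 9 and u'(x)^2 = 16*x**6 - 24*x**5 + 25*x**4 + 4*x**3 - 8*x**2 + 8*x + 4.
Integrate each monomial from 0 to 2 using ∫_0^2 c·x^n dx = c·2^(n+1)/(n+1):
  ∫_0^2 u(x)^2 dx = ∫_0^2 (x^8 - 2*x^7 + 3*x^6 + 2*x^5 + 3*x^4 - 2*x^3 + 10*x^2 + 12*x + 9) dx. Term by term:
    ∫_0^2 x^8 dx = 512/9;  ∫_0^2 -2*x^7 dx = -64;  ∫_0^2 3*x^6 dx = 384/7;
    ∫_0^2 2*x^5 dx = 64/3;  ∫_0^2 3*x^4 dx = 96/5;  ∫_0^2 -2*x^3 dx = -8;
    ∫_0^2 10*x^2 dx = 80/3;  ∫_0^2 12*x dx = 24;  ∫_0^2 9 dx = 18.
  Sum: 512/9 − 64 + 384/7 + 64/3 + 96/5 − 8 + 80/3 + 24 + 18 = 46918/315.
  ∫_0^2 u'(x)^2 dx = ∫_0^2 (16*x^6 - 24*x^5 + 25*x^4 + 4*x^3 - 8*x^2 + 8*x + 4) dx. Term by term:
    ∫_0^2 16*x^6 dx = 2048/7;  ∫_0^2 -24*x^5 dx = -256;  ∫_0^2 25*x^4 dx = 160;
    ∫_0^2 4*x^3 dx = 16;  ∫_0^2 -8*x^2 dx = -64/3;  ∫_0^2 8*x dx = 16;
    ∫_0^2 4 dx = 8.
  Sum: 2048/7 − 256 + 160 + 16 − 64/3 + 16 + 8 = 4520/21.
Adding: ||u||_{H^1}^2 = 46918/315 + 4520/21 = 114718/315.


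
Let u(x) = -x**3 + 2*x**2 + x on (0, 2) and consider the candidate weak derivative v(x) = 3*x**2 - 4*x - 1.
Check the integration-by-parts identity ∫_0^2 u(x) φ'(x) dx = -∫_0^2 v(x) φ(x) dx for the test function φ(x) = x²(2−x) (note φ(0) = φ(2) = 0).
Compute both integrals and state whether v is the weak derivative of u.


LHS = -4/3, RHS = 4/3. No, v is not the weak derivative of u.

u(x) = -x**3 + 2*x**2 + x, classical derivative u'(x) = -3*x**2 + 4*x + 1.
φ(x) = x²(2−x), so φ'(x) = x*(4 - 3*x).
Note φ(0) = φ(2) = 0, so the boundary term u·φ vanishes.
LHS = ∫_0^2 u(x) φ'(x) dx = ∫_0^2 (3*x^5 - 10*x^4 + 5*x^3 + 4*x^2) dx. Term by term:
  ∫_0^2 3*x^5 dx = 32;  ∫_0^2 -10*x^4 dx = -64;  ∫_0^2 5*x^3 dx = 20;
  ∫_0^2 4*x^2 dx = 32/3.
Sum: 32 − 64 + 20 + 32/3 = -4/3.
So LHS = -4/3.
∫_0^2 v(x) φ(x) dx = ∫_0^2 (-3*x^5 + 10*x^4 - 7*x^3 - 2*x^2) dx. Term by term:
  ∫_0^2 -3*x^5 dx = -32;  ∫_0^2 10*x^4 dx = 64;  ∫_0^2 -7*x^3 dx = -28;
  ∫_0^2 -2*x^2 dx = -16/3.
Sum: -32 + 64 − 28 − 16/3 = -4/3.
So RHS = -∫_0^2 v(x) φ(x) dx = 4/3.
LHS − RHS = -8/3 ≠ 0, so the identity fails.
(For a valid weak derivative the identity must hold for EVERY test function, in particular this one. The failure shows v is NOT the weak derivative of u.)
Correct weak derivative would be u'(x) = -3*x**2 + 4*x + 1.


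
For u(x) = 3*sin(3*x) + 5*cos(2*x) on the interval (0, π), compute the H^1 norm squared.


||u||_{H^1(0,π)}^2 = 180 + 215*π/2

u'(x) = -10*sin(2*x) + 9*cos(3*x).
Expand u² and (u')² and integrate term by term on (0, π), using: for integers n ≥ 1, ∫_0^π sin²(nx) dx = ∫_0^π cos²(nx) dx = π/2; for n ≠ n', ∫_0^π sin(nx)sin(n'x) dx = ∫_0^π cos(nx)cos(n'x) dx = 0; and by product-to-sum, ∫_0^π sin(nx)cos(n'x) dx = ½∫_0^π [sin((n+n')x) + sin((n−n')x)] dx, which is 0 when n+n' is even and 2n/(n²−n'²) when n+n' is odd (it need not vanish on (0, π)).
  u² squared terms: (3)²·∫sin(3x)² dx = 9·π/2 = 9*π/2;  (5)²·∫cos(2x)² dx = 25·π/2 = 25*π/2.
  u² cross terms: 2·(3)·(5)·∫sin(3x)·cos(2x) dx = 30·(6/5) = 36.
  So ∫_0^π u² dx = 9*π/2 + 25*π/2 + 36 = 36 + 17*π.
  (u')² squared terms: (-10)²·∫sin(2x)² dx = 100·π/2 = 50*π;  (9)²·∫cos(3x)² dx = 81·π/2 = 81*π/2.
  (u')² cross terms: 2·(-10)·(9)·∫sin(2x)·cos(3x) dx = -180·(-4/5) = 144.
  So ∫_0^π (u')² dx = 50*π + 81*π/2 + 144 = 144 + 181*π/2.
||u||_{H^1}^2 = (36 + 17*π) + (144 + 181*π/2) = 180 + 215*π/2.


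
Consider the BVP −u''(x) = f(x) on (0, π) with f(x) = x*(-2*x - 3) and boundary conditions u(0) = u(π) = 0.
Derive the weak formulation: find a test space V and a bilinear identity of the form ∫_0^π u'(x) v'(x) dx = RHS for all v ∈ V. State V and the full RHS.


V = H^1_0(0, π) (so v(0) = v(π) = 0); weak form: ∫_0^π u'v' dx = ∫_0^π (x*(-2*x - 3)) v dx for all v ∈ V.

Multiply both sides by a test function v and integrate from 0 to π:
  ∫_0^π −u''(x) v(x) dx = ∫_0^π f(x) v(x) dx.
Integrate the LHS by parts once:
  ∫_0^π −u'' v dx = −[u'(x) v(x)]_0^π + ∫_0^π u'(x) v'(x) dx.
Thus ∫_0^π u'(x) v'(x) dx = ∫_0^π f(x) v(x) dx + [u'(x) v(x)]_0^π.
Choose V so that boundary terms are either known or forced to vanish.
u is Dirichlet: u(0) = u(π) = 0. Let V = H^1_0(0, π); then v(0) = v(π) = 0, and [u' v]_0^π = 0.
Weak formulation: find u (satisfying any essential BC) such that ∫_0^π u'(x) v'(x) dx = ∫_0^π f v dx for all v ∈ V.
Substituting f(x) = x*(-2*x - 3), the right-hand side is ∫_0^π (x*(-2*x - 3)) v dx.


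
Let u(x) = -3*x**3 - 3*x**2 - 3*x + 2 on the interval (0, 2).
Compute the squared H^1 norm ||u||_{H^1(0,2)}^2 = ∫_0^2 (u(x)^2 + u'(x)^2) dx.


||u||_{H^1}^2 = 63342/35

The H^1 norm (squared) on an interval (0, L) is
  ||u||_{H^1}^2 = ∫_0^L u(x)^2 dx + ∫_0^L u'(x)^2 dx.
Compute u'(x) = -9*x**2 - 6*x - 3.
Then u(x)^2 = 9*x**6 + 18*x**5 + 27*x**4 + 6*x**3 - 3*x**2 - 12*x + 4 and u'(x)^2 = 81*x**4 + 108*x**3 + 90*x**2 + 36*x + 9.
Integrate each monomial from 0 to 2 using ∫_0^2 c·x^n dx = c·2^(n+1)/(n+1):
  ∫_0^2 u(x)^2 dx = ∫_0^2 (9*x^6 + 18*x^5 + 27*x^4 + 6*x^3 - 3*x^2 - 12*x + 4) dx. Term by term:
    ∫_0^2 9*x^6 dx = 1152/7;  ∫_0^2 18*x^5 dx = 192;  ∫_0^2 27*x^4 dx = 864/5;
    ∫_0^2 6*x^3 dx = 24;  ∫_0^2 -3*x^2 dx = -8;  ∫_0^2 -12*x dx = -24;
    ∫_0^2 4 dx = 8.
  Sum: 1152/7 + 192 + 864/5 + 24 − 8 − 24 + 8 = 18528/35.
  ∫_0^2 u'(x)^2 dx = ∫_0^2 (81*x^4 + 108*x^3 + 90*x^2 + 36*x + 9) dx. Term by term:
    ∫_0^2 81*x^4 dx = 2592/5;  ∫_0^2 108*x^3 dx = 432;  ∫_0^2 90*x^2 dx = 240;
    ∫_0^2 36*x dx = 72;  ∫_0^2 9 dx = 18.
  Sum: 2592/5 + 432 + 240 + 72 + 18 = 6402/5.
Adding: ||u||_{H^1}^2 = 18528/35 + 6402/5 = 63342/35.


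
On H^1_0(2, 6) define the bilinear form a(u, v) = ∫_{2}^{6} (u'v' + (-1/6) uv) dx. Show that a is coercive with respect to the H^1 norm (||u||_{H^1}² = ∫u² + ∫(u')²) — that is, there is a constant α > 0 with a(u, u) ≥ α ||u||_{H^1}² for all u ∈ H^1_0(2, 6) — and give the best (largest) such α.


α = (-8/3 + π^2)/(π^2 + 16)

Coercivity of a(·,·) on H^1_0(2, 6) means a(u, u) ≥ α ||u||_{H^1}² for every u ∈ H^1_0.
The interval has length L = 4, and Poincaré/coercivity depend only on L. Here a(u, u) = ∫(u')² + (-1/6)·∫u².
Here c = -1/6 < 0 with |c| < (π/L)² = π^2/16, so coercivity still holds. The condition a(u,u) ≥ α||u||_{H^1}² reads (1−α)∫(u')² ≥ (α−c)∫u². Any admissible α is ≤ 1 (rapidly oscillating u have ∫u²/∫(u')² → 0), and α = 1 would force 0 ≥ (1−c)∫u², impossible since c < 1; so 1−α > 0. By the sharp Poincaré inequality on H^1_0 of an interval of length L, ∫(u')² ≥ (π/L)²∫u² with equality for the first sine mode sin(π(x−x₀)/L) (x₀ the left endpoint), so the inequality holds for all u iff (1−α)(π/L)² ≥ α − c, i.e. α ≤ ((π/L)² + c)/((π/L)² + 1) = (1 + c(L/π)²)/(1 + (L/π)²). (Direct route, valid since c ≤ 0: Poincaré gives c∫u² ≥ c(L/π)²∫(u')², so a(u,u) ≥ (1 + c(L/π)²)∫(u')², while ||u||_{H^1}² ≤ (1 + (L/π)²)∫(u')²; dividing yields the same α.) With (π/L)² = π^2/16 and c = -1/6, the largest admissible constant is α = ((π/L)² + c)/((π/L)² + 1).
Simplifying, α = (-8/3 + π^2)/(π^2 + 16).


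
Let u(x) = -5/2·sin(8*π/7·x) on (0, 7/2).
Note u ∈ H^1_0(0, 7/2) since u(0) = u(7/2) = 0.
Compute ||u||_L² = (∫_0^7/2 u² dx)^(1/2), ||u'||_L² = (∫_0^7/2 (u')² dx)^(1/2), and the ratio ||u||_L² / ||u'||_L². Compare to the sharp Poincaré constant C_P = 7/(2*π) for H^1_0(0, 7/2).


||u||_L² / ||u'||_L² = 7/(8*π) < C_P = 7/(2*π).

u(x) = -5/2·sin(8*π/7·x), so u'(x) = -20*π*cos(8*π*x/7)/7.
Writing u(x) = A·sin(kπx/L) with A = -5/2 and k = 4, use ∫_0^L sin²(kπx/L) dx = L/2 and ∫_0^L cos²(kπx/L) dx = L/2.
u² = 25/4·sin²(8*π/7·x) and (u')² = 400*π^2/49·cos²(8*π/7·x), and each of sin², cos² integrates to L/2 = 7/4 over (0, 7/2).
∫_0^7/2 u² dx = 175/16, so ||u||_L² = 5*sqrt(7)/4.
∫_0^7/2 (u')² dx = 100*π^2/7, so ||u'||_L² = 10*sqrt(7)*π/7.
Ratio ||u||_L² / ||u'||_L² = 7/(8*π).
Sharp Poincaré constant on H^1_0(0, 7/2) is C_P = L/π = 7/(2*π), achieved by sin(2*π/7·x).
This is the k = 4 harmonic; the ratio L/(kπ) is strictly less than C_P = L/π, consistent with the sharp inequality ||u||_L² ≤ C_P ||u'||_L².


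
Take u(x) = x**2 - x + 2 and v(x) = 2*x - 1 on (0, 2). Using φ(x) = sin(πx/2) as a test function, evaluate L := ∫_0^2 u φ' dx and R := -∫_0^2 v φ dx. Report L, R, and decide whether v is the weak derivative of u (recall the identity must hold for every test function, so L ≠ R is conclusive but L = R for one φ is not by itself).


LHS = -4/π, RHS = -4/π. Yes, v = u' weakly.

u(x) = x**2 - x + 2, classical derivative u'(x) = 2*x - 1.
φ(x) = sin(πx/2), so φ'(x) = π*cos(π*x/2)/2.
Note φ(0) = φ(2) = 0, so the boundary term u·φ vanishes.
LHS = ∫_0^2 u(x) φ'(x) dx = ∫_0^2 (π*x^2*cos(π*x/2)/2 - π*x*cos(π*x/2)/2 + π*cos(π*x/2)) dx. Term by term:
  ∫_0^2 π*cos(π*x/2) dx = 0;  ∫_0^2 π*x^2*cos(π*x/2)/2 dx = -8/π;  ∫_0^2 -π*x*cos(π*x/2)/2 dx = 4/π.
Sum: 0 − 8/π + 4/π = -4/π.
So LHS = -4/π.
∫_0^2 v(x) φ(x) dx = ∫_0^2 (2*x*sin(π*x/2) - sin(π*x/2)) dx. Term by term:
  ∫_0^2 -sin(π*x/2) dx = -4/π;  ∫_0^2 2*x*sin(π*x/2) dx = 8/π.
Sum: -4/π + 8/π = 4/π.
So RHS = -∫_0^2 v(x) φ(x) dx = -4/π.
LHS = RHS, so the identity holds for this test φ.
Moreover u is smooth here and v(x) = u'(x) = 2*x - 1 pointwise, so the identity holds for every test function. Hence v is the weak derivative of u.


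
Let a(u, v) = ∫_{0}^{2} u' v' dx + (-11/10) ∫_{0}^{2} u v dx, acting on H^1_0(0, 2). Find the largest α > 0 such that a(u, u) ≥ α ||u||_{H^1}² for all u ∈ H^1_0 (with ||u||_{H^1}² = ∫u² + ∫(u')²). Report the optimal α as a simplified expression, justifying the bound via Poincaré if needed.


α = (-22/5 + π^2)/(4 + π^2)

Coercivity of a(·,·) on H^1_0(0, 2) means a(u, u) ≥ α ||u||_{H^1}² for every u ∈ H^1_0.
The interval has length L = 2, and Poincaré/coercivity depend only on L. Here a(u, u) = ∫(u')² + (-11/10)·∫u².
Here c = -11/10 < 0 with |c| < (π/L)² = π^2/4, so coercivity still holds. The condition a(u,u) ≥ α||u||_{H^1}² reads (1−α)∫(u')² ≥ (α−c)∫u². Any admissible α is ≤ 1 (rapidly oscillating u have ∫u²/∫(u')² → 0), and α = 1 would force 0 ≥ (1−c)∫u², impossible since c < 1; so 1−α > 0. By the sharp Poincaré inequality on H^1_0 of an interval of length L, ∫(u')² ≥ (π/L)²∫u² with equality for the first sine mode sin(π(x−x₀)/L) (x₀ the left endpoint), so the inequality holds for all u iff (1−α)(π/L)² ≥ α − c, i.e. α ≤ ((π/L)² + c)/((π/L)² + 1) = (1 + c(L/π)²)/(1 + (L/π)²). (Direct route, valid since c ≤ 0: Poincaré gives c∫u² ≥ c(L/π)²∫(u')², so a(u,u) ≥ (1 + c(L/π)²)∫(u')², while ||u||_{H^1}² ≤ (1 + (L/π)²)∫(u')²; dividing yields the same α.) With (π/L)² = π^2/4 and c = -11/10, the largest admissible constant is α = ((π/L)² + c)/((π/L)² + 1).
Simplifying, α = (-22/5 + π^2)/(4 + π^2).


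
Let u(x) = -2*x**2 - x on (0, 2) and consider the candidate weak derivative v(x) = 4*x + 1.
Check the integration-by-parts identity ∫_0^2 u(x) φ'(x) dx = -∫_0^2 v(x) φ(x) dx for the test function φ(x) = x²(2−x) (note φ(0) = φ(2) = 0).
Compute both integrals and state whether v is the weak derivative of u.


LHS = 116/15, RHS = -116/15. No, v is not the weak derivative of u.

u(x) = -2*x**2 - x, classical derivative u'(x) = -4*x - 1.
φ(x) = x²(2−x), so φ'(x) = x*(4 - 3*x).
Note φ(0) = φ(2) = 0, so the boundary term u·φ vanishes.
LHS = ∫_0^2 u(x) φ'(x) dx = ∫_0^2 (6*x^4 - 5*x^3 - 4*x^2) dx. Term by term:
  ∫_0^2 6*x^4 dx = 192/5;  ∫_0^2 -5*x^3 dx = -20;  ∫_0^2 -4*x^2 dx = -32/3.
Sum: 192/5 − 20 − 32/3 = 116/15.
So LHS = 116/15.
∫_0^2 v(x) φ(x) dx = ∫_0^2 (-4*x^4 + 7*x^3 + 2*x^2) dx. Term by term:
  ∫_0^2 -4*x^4 dx = -128/5;  ∫_0^2 7*x^3 dx = 28;  ∫_0^2 2*x^2 dx = 16/3.
Sum: -128/5 + 28 + 16/3 = 116/15.
So RHS = -∫_0^2 v(x) φ(x) dx = -116/15.
LHS − RHS = 232/15 ≠ 0, so the identity fails.
(For a valid weak derivative the identity must hold for EVERY test function, in particular this one. The failure shows v is NOT the weak derivative of u.)
Correct weak derivative would be u'(x) = -4*x - 1.


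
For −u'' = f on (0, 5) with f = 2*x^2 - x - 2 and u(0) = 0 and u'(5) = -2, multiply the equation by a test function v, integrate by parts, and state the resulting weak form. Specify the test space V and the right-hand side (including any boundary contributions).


V = {v ∈ H^1(0, 5) : v(0) = 0} (test functions vanish at x = 0 where u is specified); weak form: ∫_0^5 u'v' dx = ∫_0^5 (2*x^2 - x - 2) v dx − 2·v(5) for all v ∈ V.

Multiply both sides by a test function v and integrate from 0 to 5:
  ∫_0^5 −u''(x) v(x) dx = ∫_0^5 f(x) v(x) dx.
Integrate the LHS by parts once:
  ∫_0^5 −u'' v dx = −[u'(x) v(x)]_0^5 + ∫_0^5 u'(x) v'(x) dx.
Thus ∫_0^5 u'(x) v'(x) dx = ∫_0^5 f(x) v(x) dx + [u'(x) v(x)]_0^5.
Choose V so that boundary terms are either known or forced to vanish.
Mixed BC: u(0) = 0 (Dirichlet) and u'(5) = -2 (Neumann). Define V = {v ∈ H^1(0, 5) : v(0) = 0}. Then [u' v]_0^5 = u'(5)·v(5) − u'(0)·0 = − 2·v(5).
Weak formulation: find u (satisfying any essential BC) such that ∫_0^5 u'(x) v'(x) dx = ∫_0^5 f v dx − 2·v(5) for all v ∈ V (Dirichlet at 0 absorbed into V; Neumann datum at x = 5 contributes the boundary term).
Substituting f(x) = 2*x^2 - x - 2, the right-hand side is ∫_0^5 (2*x^2 - x - 2) v dx − 2·v(5).


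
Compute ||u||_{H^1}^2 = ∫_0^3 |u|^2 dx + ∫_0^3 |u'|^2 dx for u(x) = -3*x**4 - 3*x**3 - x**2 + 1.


||u||_{H^1}^2 = 16484901/140

The H^1 norm (squared) on an interval (0, L) is
  ||u||_{H^1}^2 = ∫_0^L u(x)^2 dx + ∫_0^L u'(x)^2 dx.
Compute u'(x) = -12*x**3 - 9*x**2 - 2*x.
Then u(x)^2 = 9*x**8 + 18*x**7 + 15*x**6 + 6*x**5 - 5*x**4 - 6*x**3 - 2*x**2 + 1 and u'(x)^2 = 144*x**6 + 216*x**5 + 129*x**4 + 36*x**3 + 4*x**2.
Integrate each monomial from 0 to 3 using ∫_0^3 c·x^n dx = c·3^(n+1)/(n+1):
  ∫_0^3 u(x)^2 dx = ∫_0^3 (9*x^8 + 18*x^7 + 15*x^6 + 6*x^5 - 5*x^4 - 6*x^3 - 2*x^2 + 1) dx. Term by term:
    ∫_0^3 9*x^8 dx = 19683;  ∫_0^3 18*x^7 dx = 59049/4;  ∫_0^3 15*x^6 dx = 32805/7;
    ∫_0^3 6*x^5 dx = 729;  ∫_0^3 -5*x^4 dx = -243;  ∫_0^3 -6*x^3 dx = -243/2;
    ∫_0^3 -2*x^2 dx = -18;  ∫_0^3 1 dx = 3.
  Sum: 19683 + 59049/4 + 32805/7 + 729 − 243 − 243/2 − 18 + 3 = 1105473/28.
  ∫_0^3 u'(x)^2 dx = ∫_0^3 (144*x^6 + 216*x^5 + 129*x^4 + 36*x^3 + 4*x^2) dx. Term by term:
    ∫_0^3 144*x^6 dx = 314928/7;  ∫_0^3 216*x^5 dx = 26244;  ∫_0^3 129*x^4 dx = 31347/5;
    ∫_0^3 36*x^3 dx = 729;  ∫_0^3 4*x^2 dx = 36.
  Sum: 314928/7 + 26244 + 31347/5 + 729 + 36 = 2739384/35.
Adding: ||u||_{H^1}^2 = 1105473/28 + 2739384/35 = 16484901/140.


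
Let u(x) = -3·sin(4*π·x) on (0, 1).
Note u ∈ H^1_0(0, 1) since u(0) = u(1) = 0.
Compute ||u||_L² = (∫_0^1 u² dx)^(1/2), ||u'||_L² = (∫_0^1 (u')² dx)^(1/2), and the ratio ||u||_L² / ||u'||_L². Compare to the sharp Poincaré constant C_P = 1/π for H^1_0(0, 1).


||u||_L² / ||u'||_L² = 1/(4*π) < C_P = 1/π.

u(x) = -3·sin(4*π·x), so u'(x) = -12*π*cos(4*π*x).
Writing u(x) = A·sin(kπx/L) with A = -3 and k = 4, use ∫_0^L sin²(kπx/L) dx = L/2 and ∫_0^L cos²(kπx/L) dx = L/2.
u² = 9·sin²(4*π·x) and (u')² = 144*π^2·cos²(4*π·x), and each of sin², cos² integrates to L/2 = 1/2 over (0, 1).
∫_0^1 u² dx = 9/2, so ||u||_L² = 3*sqrt(2)/2.
∫_0^1 (u')² dx = 72*π^2, so ||u'||_L² = 6*sqrt(2)*π.
Ratio ||u||_L² / ||u'||_L² = 1/(4*π).
Sharp Poincaré constant on H^1_0(0, 1) is C_P = L/π = 1/π, achieved by sin(π·x).
This is the k = 4 harmonic; the ratio L/(kπ) is strictly less than C_P = L/π, consistent with the sharp inequality ||u||_L² ≤ C_P ||u'||_L².


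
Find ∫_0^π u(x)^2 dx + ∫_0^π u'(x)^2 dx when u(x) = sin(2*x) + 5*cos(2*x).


||u||_{H^1(0,π)}^2 = 65*π

u'(x) = -10*sin(2*x) + 2*cos(2*x).
Expand u² and (u')² and integrate term by term on (0, π), using: for integers n ≥ 1, ∫_0^π sin²(nx) dx = ∫_0^π cos²(nx) dx = π/2; for n ≠ n', ∫_0^π sin(nx)sin(n'x) dx = ∫_0^π cos(nx)cos(n'x) dx = 0; and by product-to-sum, ∫_0^π sin(nx)cos(n'x) dx = ½∫_0^π [sin((n+n')x) + sin((n−n')x)] dx, which is 0 when n+n' is even and 2n/(n²−n'²) when n+n' is odd (it need not vanish on (0, π)).
  u² squared terms: (5)²·∫cos(2x)² dx = 25·π/2 = 25*π/2;  (1)²·∫sin(2x)² dx = 1·π/2 = π/2.
  u² cross terms: 2·(5)·(1)·∫cos(2x)·sin(2x) dx = 10·(0) = 0.
  So ∫_0^π u² dx = 25*π/2 + π/2 + 0 = 13*π.
  (u')² squared terms: (-10)²·∫sin(2x)² dx = 100·π/2 = 50*π;  (2)²·∫cos(2x)² dx = 4·π/2 = 2*π.
  (u')² cross terms: 2·(-10)·(2)·∫sin(2x)·cos(2x) dx = -40·(0) = 0.
  So ∫_0^π (u')² dx = 50*π + 2*π + 0 = 52*π.
||u||_{H^1}^2 = (13*π) + (52*π) = 65*π.


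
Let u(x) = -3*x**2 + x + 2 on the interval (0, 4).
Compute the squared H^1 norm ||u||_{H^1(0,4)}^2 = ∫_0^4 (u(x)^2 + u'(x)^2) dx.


||u||_{H^1}^2 = 29228/15

The H^1 norm (squared) on an interval (0, L) is
  ||u||_{H^1}^2 = ∫_0^L u(x)^2 dx + ∫_0^L u'(x)^2 dx.
Compute u'(x) = 1 - 6*x.
Then u(x)^2 = 9*x**4 - 6*x**3 - 11*x**2 + 4*x + 4 and u'(x)^2 = 36*x**2 - 12*x + 1.
Integrate each monomial from 0 to 4 using ∫_0^4 c·x^n dx = c·4^(n+1)/(n+1):
  ∫_0^4 u(x)^2 dx = ∫_0^4 (9*x^4 - 6*x^3 - 11*x^2 + 4*x + 4) dx. Term by term:
    ∫_0^4 9*x^4 dx = 9216/5;  ∫_0^4 -6*x^3 dx = -384;  ∫_0^4 -11*x^2 dx = -704/3;
    ∫_0^4 4*x dx = 32;  ∫_0^4 4 dx = 16.
  Sum: 9216/5 − 384 − 704/3 + 32 + 16 = 19088/15.
  ∫_0^4 u'(x)^2 dx = ∫_0^4 (36*x^2 - 12*x + 1) dx. Term by term:
    ∫_0^4 36*x^2 dx = 768;  ∫_0^4 -12*x dx = -96;  ∫_0^4 1 dx = 4.
  Sum: 768 − 96 + 4 = 676.
Adding: ||u||_{H^1}^2 = 19088/15 + 676 = 29228/15.


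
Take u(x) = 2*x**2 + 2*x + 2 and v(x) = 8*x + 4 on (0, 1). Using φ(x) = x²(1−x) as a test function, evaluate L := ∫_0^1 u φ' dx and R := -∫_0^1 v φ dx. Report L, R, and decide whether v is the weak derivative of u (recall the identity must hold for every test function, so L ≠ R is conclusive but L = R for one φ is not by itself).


LHS = -11/30, RHS = -11/15. No, v is not the weak derivative of u.

u(x) = 2*x**2 + 2*x + 2, classical derivative u'(x) = 4*x + 2.
φ(x) = x²(1−x), so φ'(x) = x*(2 - 3*x).
Note φ(0) = φ(1) = 0, so the boundary term u·φ vanishes.
LHS = ∫_0^1 u(x) φ'(x) dx = ∫_0^1 (-6*x^4 - 2*x^3 - 2*x^2 + 4*x) dx. Term by term:
  ∫_0^1 -6*x^4 dx = -6/5;  ∫_0^1 -2*x^3 dx = -1/2;  ∫_0^1 -2*x^2 dx = -2/3;
  ∫_0^1 4*x dx = 2.
Sum: -6/5 − 1/2 − 2/3 + 2 = -11/30.
So LHS = -11/30.
∫_0^1 v(x) φ(x) dx = ∫_0^1 (-8*x^4 + 4*x^3 + 4*x^2) dx. Term by term:
  ∫_0^1 -8*x^4 dx = -8/5;  ∫_0^1 4*x^3 dx = 1;  ∫_0^1 4*x^2 dx = 4/3.
Sum: -8/5 + 1 + 4/3 = 11/15.
So RHS = -∫_0^1 v(x) φ(x) dx = -11/15.
LHS − RHS = 11/30 ≠ 0, so the identity fails.
(For a valid weak derivative the identity must hold for EVERY test function, in particular this one. The failure shows v is NOT the weak derivative of u.)
Correct weak derivative would be u'(x) = 4*x + 2.


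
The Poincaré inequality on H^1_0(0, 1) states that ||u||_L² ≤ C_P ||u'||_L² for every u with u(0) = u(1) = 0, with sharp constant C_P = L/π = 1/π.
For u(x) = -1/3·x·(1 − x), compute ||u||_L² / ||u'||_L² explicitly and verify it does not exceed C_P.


||u||_L² / ||u'||_L² = sqrt(10)/10 < C_P = 1/π.

u(x) = -1/3·x·(1 − x), so u'(x) = 2*x/3 - 1/3.
u(x) = -1/3·x·(1 − x) vanishes at x = 0 and x = 1, so u ∈ H^1_0(0, 1). Differentiate via the product rule and integrate the resulting polynomials term by term.
  ∫_0^1 u² dx = ∫_0^1 (x^4/9 - 2*x^3/9 + x^2/9) dx. Term by term:
    ∫_0^1 x^4/9 dx = 1/45;  ∫_0^1 -2*x^3/9 dx = -1/18;  ∫_0^1 x^2/9 dx = 1/27.
  Sum: 1/45 − 1/18 + 1/27 = 1/270.
  ∫_0^1 (u')² dx = ∫_0^1 (4*x^2/9 - 4*x/9 + 1/9) dx. Term by term:
    ∫_0^1 4*x^2/9 dx = 4/27;  ∫_0^1 -4*x/9 dx = -2/9;  ∫_0^1 1/9 dx = 1/9.
  Sum: 4/27 − 2/9 + 1/9 = 1/27.
∫_0^1 u² dx = 1/270, so ||u||_L² = sqrt(30)/90.
∫_0^1 (u')² dx = 1/27, so ||u'||_L² = sqrt(3)/9.
Ratio ||u||_L² / ||u'||_L² = sqrt(10)/10.
Sharp Poincaré constant on H^1_0(0, 1) is C_P = L/π = 1/π, achieved by sin(π·x).
A polynomial bump cannot attain the sharp Poincaré constant (only the first sine eigenfunction does), so the ratio is strictly less than C_P, consistent with ||u||_L² ≤ C_P ||u'||_L².


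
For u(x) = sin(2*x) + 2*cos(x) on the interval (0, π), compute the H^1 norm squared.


||u||_{H^1(0,π)}^2 = 32/3 + 13*π/2

u'(x) = -2*sin(x) + 2*cos(2*x).
Expand u² and (u')² and integrate term by term on (0, π), using: for integers n ≥ 1, ∫_0^π sin²(nx) dx = ∫_0^π cos²(nx) dx = π/2; for n ≠ n', ∫_0^π sin(nx)sin(n'x) dx = ∫_0^π cos(nx)cos(n'x) dx = 0; and by product-to-sum, ∫_0^π sin(nx)cos(n'x) dx = ½∫_0^π [sin((n+n')x) + sin((n−n')x)] dx, which is 0 when n+n' is even and 2n/(n²−n'²) when n+n' is odd (it need not vanish on (0, π)).
  u² squared terms: (2)²·∫cos(x)² dx = 4·π/2 = 2*π;  (1)²·∫sin(2x)² dx = 1·π/2 = π/2.
  u² cross terms: 2·(2)·(1)·∫cos(x)·sin(2x) dx = 4·(4/3) = 16/3.
  So ∫_0^π u² dx = 2*π + π/2 + 16/3 = 16/3 + 5*π/2.
  (u')² squared terms: (-2)²·∫sin(x)² dx = 4·π/2 = 2*π;  (2)²·∫cos(2x)² dx = 4·π/2 = 2*π.
  (u')² cross terms: 2·(-2)·(2)·∫sin(x)·cos(2x) dx = -8·(-2/3) = 16/3.
  So ∫_0^π (u')² dx = 2*π + 2*π + 16/3 = 16/3 + 4*π.
||u||_{H^1}^2 = (16/3 + 5*π/2) + (16/3 + 4*π) = 32/3 + 13*π/2.


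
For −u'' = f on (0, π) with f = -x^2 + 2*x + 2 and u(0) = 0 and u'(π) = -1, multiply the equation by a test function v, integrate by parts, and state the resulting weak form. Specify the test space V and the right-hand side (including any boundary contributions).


V = {v ∈ H^1(0, π) : v(0) = 0} (test functions vanish at x = 0 where u is specified); weak form: ∫_0^π u'v' dx = ∫_0^π (-x^2 + 2*x + 2) v dx − v(π) for all v ∈ V.

Multiply both sides by a test function v and integrate from 0 to π:
  ∫_0^π −u''(x) v(x) dx = ∫_0^π f(x) v(x) dx.
Integrate the LHS by parts once:
  ∫_0^π −u'' v dx = −[u'(x) v(x)]_0^π + ∫_0^π u'(x) v'(x) dx.
Thus ∫_0^π u'(x) v'(x) dx = ∫_0^π f(x) v(x) dx + [u'(x) v(x)]_0^π.
Choose V so that boundary terms are either known or forced to vanish.
Mixed BC: u(0) = 0 (Dirichlet) and u'(π) = -1 (Neumann). Define V = {v ∈ H^1(0, π) : v(0) = 0}. Then [u' v]_0^π = u'(π)·v(π) − u'(0)·0 = − v(π).
Weak formulation: find u (satisfying any essential BC) such that ∫_0^π u'(x) v'(x) dx = ∫_0^π f v dx − v(π) for all v ∈ V (Dirichlet at 0 absorbed into V; Neumann datum at x = π contributes the boundary term).
Substituting f(x) = -x^2 + 2*x + 2, the right-hand side is ∫_0^π (-x^2 + 2*x + 2) v dx − v(π).


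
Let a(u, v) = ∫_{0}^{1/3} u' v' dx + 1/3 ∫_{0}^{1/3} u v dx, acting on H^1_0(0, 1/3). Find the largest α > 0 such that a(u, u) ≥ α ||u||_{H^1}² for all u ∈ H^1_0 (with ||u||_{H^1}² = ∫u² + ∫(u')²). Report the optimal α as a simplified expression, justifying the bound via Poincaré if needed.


α = (1 + 27*π^2)/(3*(1 + 9*π^2))

Coercivity of a(·,·) on H^1_0(0, 1/3) means a(u, u) ≥ α ||u||_{H^1}² for every u ∈ H^1_0.
The interval has length L = 1/3, and Poincaré/coercivity depend only on L. Here a(u, u) = ∫(u')² + (1/3)·∫u².
Here 0 < c = 1/3 < 1. The condition a(u,u) ≥ α||u||_{H^1}² reads (1−α)∫(u')² ≥ (α−c)∫u². Any admissible α is ≤ 1 (rapidly oscillating u have ∫u²/∫(u')² → 0), and α = 1 would force 0 ≥ (1−c)∫u², impossible since c < 1; so 1−α > 0. By the sharp Poincaré inequality on H^1_0 of an interval of length L, ∫(u')² ≥ (π/L)²∫u² with equality for the first sine mode sin(π(x−x₀)/L) (x₀ the left endpoint), so the inequality holds for all u iff (1−α)(π/L)² ≥ α − c, i.e. α ≤ ((π/L)² + c)/((π/L)² + 1) = (1 + c(L/π)²)/(1 + (L/π)²). With (π/L)² = 9*π^2 and c = 1/3, the largest admissible constant is α = ((π/L)² + c)/((π/L)² + 1).
Simplifying, α = (1 + 27*π^2)/(3*(1 + 9*π^2)).


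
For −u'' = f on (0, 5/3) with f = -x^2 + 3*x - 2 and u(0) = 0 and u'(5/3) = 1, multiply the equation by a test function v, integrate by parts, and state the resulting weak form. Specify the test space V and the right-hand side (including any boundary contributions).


V = {v ∈ H^1(0, 5/3) : v(0) = 0} (test functions vanish at x = 0 where u is specified); weak form: ∫_0^5/3 u'v' dx = ∫_0^5/3 (-x^2 + 3*x - 2) v dx + v(5/3) for all v ∈ V.

Multiply both sides by a test function v and integrate from 0 to 5/3:
  ∫_0^5/3 −u''(x) v(x) dx = ∫_0^5/3 f(x) v(x) dx.
Integrate the LHS by parts once:
  ∫_0^5/3 −u'' v dx = −[u'(x) v(x)]_0^5/3 + ∫_0^5/3 u'(x) v'(x) dx.
Thus ∫_0^5/3 u'(x) v'(x) dx = ∫_0^5/3 f(x) v(x) dx + [u'(x) v(x)]_0^5/3.
Choose V so that boundary terms are either known or forced to vanish.
Mixed BC: u(0) = 0 (Dirichlet) and u'(5/3) = 1 (Neumann). Define V = {v ∈ H^1(0, 5/3) : v(0) = 0}. Then [u' v]_0^5/3 = u'(5/3)·v(5/3) − u'(0)·0 = v(5/3).
Weak formulation: find u (satisfying any essential BC) such that ∫_0^5/3 u'(x) v'(x) dx = ∫_0^5/3 f v dx + v(5/3) for all v ∈ V (Dirichlet at 0 absorbed into V; Neumann datum at x = 5/3 contributes the boundary term).
Substituting f(x) = -x^2 + 3*x - 2, the right-hand side is ∫_0^5/3 (-x^2 + 3*x - 2) v dx + v(5/3).
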